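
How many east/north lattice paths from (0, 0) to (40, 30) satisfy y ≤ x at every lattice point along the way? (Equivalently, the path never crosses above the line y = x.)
Number of paths = 14849393674136062888

By the reflection principle (André's argument), the number of monotone paths to (40, 30) with n ≤ m that never go above y = x is C(70, 40) − C(70, 41) = 55347740058143507128 − 40498346384007444240 = 14849393674136062888.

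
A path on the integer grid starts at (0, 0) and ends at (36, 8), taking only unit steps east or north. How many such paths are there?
Number of paths = 177232627

A monotone lattice path from (0, 0) to (36, 8) consists of 36 east steps and 8 north steps in some order, so it is determined by which 36 of the 44 steps are east. The count is C(44, 36) = 177232627.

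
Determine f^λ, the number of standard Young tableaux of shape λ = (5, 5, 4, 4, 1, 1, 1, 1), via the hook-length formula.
# SYT of shape (5, 5, 4, 4, 1, 1, 1, 1) = 678978300

Hook-length formula: f^λ = n! / Π hook(c), product over all cells c of the Young diagram. For λ = (5, 5, 4, 4, 1, 1, 1, 1), n = 22 boxes. Hook lengths by row (left-to-right, top-to-bottom): [12, 7, 6, 5, 2]; [11, 6, 5, 4, 1]; [9, 4, 3, 2]; [8, 3, 2, 1]; [4]; [3]; [2]; [1]. Product of hooks = 1655429529600. So f^λ = 22! / 1655429529600 = 1124000727777607680000 / 1655429529600 = 678978300.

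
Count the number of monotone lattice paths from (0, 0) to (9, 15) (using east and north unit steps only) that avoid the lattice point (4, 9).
Number of paths = 977174

Total paths from (0, 0) to (9, 15): C(24, 9) = 1307504. Paths through (4, 9): (paths (0, 0) → (4, 9)) × (paths (4, 9) → (9, 15)) = C(13, 4) · C(11, 5) = 715 · 462 = 330330. Avoidance count = 1307504 − 330330 = 977174.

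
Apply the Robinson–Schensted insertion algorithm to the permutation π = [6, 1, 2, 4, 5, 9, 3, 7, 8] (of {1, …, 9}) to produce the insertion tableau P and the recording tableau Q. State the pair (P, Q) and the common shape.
P = [1, 2, 3, 5, 7, 8] / [4, 9] / [6];  Q = [1, 3, 4, 5, 6, 9] / [2, 8] / [7];  common shape = (6, 2, 1)

Row-insert the values π_1, π_2, … into P one at a time, bumping the leftmost entry strictly greater than the inserted value down to the next row. The recording tableau Q records, in position (i, j), the step at which that cell was added to P.
  Insert 6 (step 1): P = [6];  Q = [1]
  Insert 1 (step 2): P = [1] / [6];  Q = [1] / [2]
  Insert 2 (step 3): P = [1, 2] / [6];  Q = [1, 3] / [2]
  Insert 4 (step 4): P = [1, 2, 4] / [6];  Q = [1, 3, 4] / [2]
  Insert 5 (step 5): P = [1, 2, 4, 5] / [6];  Q = [1, 3, 4, 5] / [2]
  Insert 9 (step 6): P = [1, 2, 4, 5, 9] / [6];  Q = [1, 3, 4, 5, 6] / [2]
  Insert 3 (step 7): P = [1, 2, 3, 5, 9] / [4] / [6];  Q = [1, 3, 4, 5, 6] / [2] / [7]
  Insert 7 (step 8): P = [1, 2, 3, 5, 7] / [4, 9] / [6];  Q = [1, 3, 4, 5, 6] / [2, 8] / [7]
  Insert 8 (step 9): P = [1, 2, 3, 5, 7, 8] / [4, 9] / [6];  Q = [1, 3, 4, 5, 6, 9] / [2, 8] / [7]
Final shape: (6, 2, 1).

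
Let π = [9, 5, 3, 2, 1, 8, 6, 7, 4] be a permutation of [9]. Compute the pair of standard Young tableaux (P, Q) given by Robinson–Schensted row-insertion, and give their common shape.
P = [1, 4, 7] / [2, 6] / [3, 8] / [5] / [9];  Q = [1, 6, 8] / [2, 7] / [3, 9] / [4] / [5];  common shape = (3, 2, 2, 1, 1)

Row-insert the values π_1, π_2, … into P one at a time, bumping the leftmost entry strictly greater than the inserted value down to the next row. The recording tableau Q records, in position (i, j), the step at which that cell was added to P.
  Insert 9 (step 1): P = [9];  Q = [1]
  Insert 5 (step 2): P = [5] / [9];  Q = [1] / [2]
  Insert 3 (step 3): P = [3] / [5] / [9];  Q = [1] / [2] / [3]
  Insert 2 (step 4): P = [2] / [3] / [5] / [9];  Q = [1] / [2] / [3] / [4]
  Insert 1 (step 5): P = [1] / [2] / [3] / [5] / [9];  Q = [1] / [2] / [3] / [4] / [5]
  Insert 8 (step 6): P = [1, 8] / [2] / [3] / [5] / [9];  Q = [1, 6] / [2] / [3] / [4] / [5]
  Insert 6 (step 7): P = [1, 6] / [2, 8] / [3] / [5] / [9];  Q = [1, 6] / [2, 7] / [3] / [4] / [5]
  Insert 7 (step 8): P = [1, 6, 7] / [2, 8] / [3] / [5] / [9];  Q = [1, 6, 8] / [2, 7] / [3] / [4] / [5]
  Insert 4 (step 9): P = [1, 4, 7] / [2, 6] / [3, 8] / [5] / [9];  Q = [1, 6, 8] / [2, 7] / [3, 9] / [4] / [5]
Final shape: (3, 2, 2, 1, 1).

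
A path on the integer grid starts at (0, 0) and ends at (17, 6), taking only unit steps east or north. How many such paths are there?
Number of paths = 100947

A monotone lattice path from (0, 0) to (17, 6) consists of 17 east steps and 6 north steps in some order, so it is determined by which 17 of the 23 steps are east. The count is C(23, 17) = 100947.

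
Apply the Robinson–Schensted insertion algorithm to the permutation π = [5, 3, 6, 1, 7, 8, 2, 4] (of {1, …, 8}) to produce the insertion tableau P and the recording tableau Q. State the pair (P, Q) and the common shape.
P = [1, 2, 4, 8] / [3, 6, 7] / [5];  Q = [1, 3, 5, 6] / [2, 7, 8] / [4];  common shape = (4, 3, 1)

Row-insert the values π_1, π_2, … into P one at a time, bumping the leftmost entry strictly greater than the inserted value down to the next row. The recording tableau Q records, in position (i, j), the step at which that cell was added to P.
  Insert 5 (step 1): P = [5];  Q = [1]
  Insert 3 (step 2): P = [3] / [5];  Q = [1] / [2]
  Insert 6 (step 3): P = [3, 6] / [5];  Q = [1, 3] / [2]
  Insert 1 (step 4): P = [1, 6] / [3] / [5];  Q = [1, 3] / [2] / [4]
  Insert 7 (step 5): P = [1, 6, 7] / [3] / [5];  Q = [1, 3, 5] / [2] / [4]
  Insert 8 (step 6): P = [1, 6, 7, 8] / [3] / [5];  Q = [1, 3, 5, 6] / [2] / [4]
  Insert 2 (step 7): P = [1, 2, 7, 8] / [3, 6] / [5];  Q = [1, 3, 5, 6] / [2, 7] / [4]
  Insert 4 (step 8): P = [1, 2, 4, 8] / [3, 6, 7] / [5];  Q = [1, 3, 5, 6] / [2, 7, 8] / [4]
Final shape: (4, 3, 1).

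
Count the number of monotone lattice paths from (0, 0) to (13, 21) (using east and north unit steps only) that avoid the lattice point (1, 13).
Number of paths = 926220180

Total paths from (0, 0) to (13, 21): C(34, 13) = 927983760. Paths through (1, 13): (paths (0, 0) → (1, 13)) × (paths (1, 13) → (13, 21)) = C(14, 1) · C(20, 12) = 14 · 125970 = 1763580. Avoidance count = 927983760 − 1763580 = 926220180.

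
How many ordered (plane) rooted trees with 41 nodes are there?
C_40 = 2622127042276492108820

These ordered rooted trees are counted by the Catalan number C_n = (1/(n + 1)) · C(2n, n). For n = 40: C_40 = (1/41) · C(80, 40) = 107507208733336176461620/41 = 2622127042276492108820.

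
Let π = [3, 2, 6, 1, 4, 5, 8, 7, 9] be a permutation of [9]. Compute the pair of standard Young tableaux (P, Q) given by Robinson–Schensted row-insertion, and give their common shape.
P = [1, 4, 5, 7, 9] / [2, 6, 8] / [3];  Q = [1, 3, 6, 7, 9] / [2, 5, 8] / [4];  common shape = (5, 3, 1)

Row-insert the values π_1, π_2, … into P one at a time, bumping the leftmost entry strictly greater than the inserted value down to the next row. The recording tableau Q records, in position (i, j), the step at which that cell was added to P.
  Insert 3 (step 1): P = [3];  Q = [1]
  Insert 2 (step 2): P = [2] / [3];  Q = [1] / [2]
  Insert 6 (step 3): P = [2, 6] / [3];  Q = [1, 3] / [2]
  Insert 1 (step 4): P = [1, 6] / [2] / [3];  Q = [1, 3] / [2] / [4]
  Insert 4 (step 5): P = [1, 4] / [2, 6] / [3];  Q = [1, 3] / [2, 5] / [4]
  Insert 5 (step 6): P = [1, 4, 5] / [2, 6] / [3];  Q = [1, 3, 6] / [2, 5] / [4]
  Insert 8 (step 7): P = [1, 4, 5, 8] / [2, 6] / [3];  Q = [1, 3, 6, 7] / [2, 5] / [4]
  Insert 7 (step 8): P = [1, 4, 5, 7] / [2, 6, 8] / [3];  Q = [1, 3, 6, 7] / [2, 5, 8] / [4]
  Insert 9 (step 9): P = [1, 4, 5, 7, 9] / [2, 6, 8] / [3];  Q = [1, 3, 6, 7, 9] / [2, 5, 8] / [4]
Final shape: (5, 3, 1).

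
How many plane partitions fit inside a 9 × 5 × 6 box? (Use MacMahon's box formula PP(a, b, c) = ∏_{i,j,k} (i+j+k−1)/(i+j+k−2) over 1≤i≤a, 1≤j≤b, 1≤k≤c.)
PP(9, 5, 6) = 72261531710368

Evaluate the triple product over i = 1..9, j = 1..5, k = 1..6. The factors are (2/1) · (3/2) · (4/3) · (5/4) · (6/5) · (7/6) · (3/2) · (4/3) · … (270 factors total). The numerators and denominators telescope so the product is an integer; carrying out the multiplication exactly gives PP(9, 5, 6) = 72261531710368.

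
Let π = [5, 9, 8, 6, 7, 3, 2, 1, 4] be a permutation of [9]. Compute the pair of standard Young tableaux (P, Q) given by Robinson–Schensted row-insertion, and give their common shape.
P = [1, 4, 7] / [2, 6] / [3] / [5] / [8] / [9];  Q = [1, 2, 5] / [3, 9] / [4] / [6] / [7] / [8];  common shape = (3, 2, 1, 1, 1, 1)

Row-insert the values π_1, π_2, … into P one at a time, bumping the leftmost entry strictly greater than the inserted value down to the next row. The recording tableau Q records, in position (i, j), the step at which that cell was added to P.
  Insert 5 (step 1): P = [5];  Q = [1]
  Insert 9 (step 2): P = [5, 9];  Q = [1, 2]
  Insert 8 (step 3): P = [5, 8] / [9];  Q = [1, 2] / [3]
  Insert 6 (step 4): P = [5, 6] / [8] / [9];  Q = [1, 2] / [3] / [4]
  Insert 7 (step 5): P = [5, 6, 7] / [8] / [9];  Q = [1, 2, 5] / [3] / [4]
  Insert 3 (step 6): P = [3, 6, 7] / [5] / [8] / [9];  Q = [1, 2, 5] / [3] / [4] / [6]
  Insert 2 (step 7): P = [2, 6, 7] / [3] / [5] / [8] / [9];  Q = [1, 2, 5] / [3] / [4] / [6] / [7]
  Insert 1 (step 8): P = [1, 6, 7] / [2] / [3] / [5] / [8] / [9];  Q = [1, 2, 5] / [3] / [4] / [6] / [7] / [8]
  Insert 4 (step 9): P = [1, 4, 7] / [2, 6] / [3] / [5] / [8] / [9];  Q = [1, 2, 5] / [3, 9] / [4] / [6] / [7] / [8]
Final shape: (3, 2, 1, 1, 1, 1).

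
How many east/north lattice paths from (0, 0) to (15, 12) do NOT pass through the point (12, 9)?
Number of paths = 11505260

Total paths from (0, 0) to (15, 12): C(27, 15) = 17383860. Paths through (12, 9): (paths (0, 0) → (12, 9)) × (paths (12, 9) → (15, 12)) = C(21, 12) · C(6, 3) = 293930 · 20 = 5878600. Avoidance count = 17383860 − 5878600 = 11505260.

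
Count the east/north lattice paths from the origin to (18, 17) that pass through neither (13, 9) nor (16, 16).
Number of paths = 2273218140

Inclusion–exclusion. Total paths: C(35, 18) = 4537567650. Through P₁: C(22, 13)·C(13, 5) = 640179540. Through P₂: C(32, 16)·C(3, 2) = 1803241170. Since P₁ is strictly southwest of P₂, a monotone path through both must visit P₁ then P₂; paths through both = C(22, 13)·C(10, 3)·C(3, 2) = 179071200. Avoid both = 4537567650 − 640179540 − 1803241170 + 179071200 = 2273218140.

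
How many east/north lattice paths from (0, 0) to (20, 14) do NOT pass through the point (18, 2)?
Number of paths = 1391958350

Total paths from (0, 0) to (20, 14): C(34, 20) = 1391975640. Paths through (18, 2): (paths (0, 0) → (18, 2)) × (paths (18, 2) → (20, 14)) = C(20, 18) · C(14, 2) = 190 · 91 = 17290. Avoidance count = 1391975640 − 17290 = 1391958350.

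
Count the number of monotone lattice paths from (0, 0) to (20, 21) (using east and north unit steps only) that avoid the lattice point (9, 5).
Number of paths = 243027071430

Total paths from (0, 0) to (20, 21): C(41, 20) = 269128937220. Paths through (9, 5): (paths (0, 0) → (9, 5)) × (paths (9, 5) → (20, 21)) = C(14, 9) · C(27, 11) = 2002 · 13037895 = 26101865790. Avoidance count = 269128937220 − 26101865790 = 243027071430.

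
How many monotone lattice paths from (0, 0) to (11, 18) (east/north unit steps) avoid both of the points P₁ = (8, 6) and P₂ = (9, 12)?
Number of paths = 25589473

Inclusion–exclusion. Total paths: C(29, 11) = 34597290. Through P₁: C(14, 8)·C(15, 3) = 1366365. Through P₂: C(21, 9)·C(8, 2) = 8230040. Since P₁ is strictly southwest of P₂, a monotone path through both must visit P₁ then P₂; paths through both = C(14, 8)·C(7, 1)·C(8, 2) = 588588. Avoid both = 34597290 − 1366365 − 8230040 + 588588 = 25589473.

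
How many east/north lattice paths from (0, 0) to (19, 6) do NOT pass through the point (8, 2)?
Number of paths = 115675

Total paths from (0, 0) to (19, 6): C(25, 19) = 177100. Paths through (8, 2): (paths (0, 0) → (8, 2)) × (paths (8, 2) → (19, 6)) = C(10, 8) · C(15, 11) = 45 · 1365 = 61425. Avoidance count = 177100 − 61425 = 115675.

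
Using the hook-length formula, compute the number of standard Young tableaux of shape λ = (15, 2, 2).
# SYT of shape (15, 2, 2) = 5985

Hook-length formula: f^λ = n! / Π hook(c), product over all cells c of the Young diagram. For λ = (15, 2, 2), n = 19 boxes. Hook lengths by row (left-to-right, top-to-bottom): [17, 16, 13, 12, 11, 10, 9, 8, 7, 6, 5, 4, 3, 2, 1]; [3, 2]; [2, 1]. Product of hooks = 20324995891200. So f^λ = 19! / 20324995891200 = 121645100408832000 / 20324995891200 = 5985.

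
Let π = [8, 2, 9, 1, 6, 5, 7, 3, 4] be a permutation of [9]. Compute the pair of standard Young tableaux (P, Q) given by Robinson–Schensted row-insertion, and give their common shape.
P = [1, 3, 4] / [2, 5, 7] / [6, 9] / [8];  Q = [1, 3, 7] / [2, 5, 9] / [4, 6] / [8];  common shape = (3, 3, 2, 1)

Row-insert the values π_1, π_2, … into P one at a time, bumping the leftmost entry strictly greater than the inserted value down to the next row. The recording tableau Q records, in position (i, j), the step at which that cell was added to P.
  Insert 8 (step 1): P = [8];  Q = [1]
  Insert 2 (step 2): P = [2] / [8];  Q = [1] / [2]
  Insert 9 (step 3): P = [2, 9] / [8];  Q = [1, 3] / [2]
  Insert 1 (step 4): P = [1, 9] / [2] / [8];  Q = [1, 3] / [2] / [4]
  Insert 6 (step 5): P = [1, 6] / [2, 9] / [8];  Q = [1, 3] / [2, 5] / [4]
  Insert 5 (step 6): P = [1, 5] / [2, 6] / [8, 9];  Q = [1, 3] / [2, 5] / [4, 6]
  Insert 7 (step 7): P = [1, 5, 7] / [2, 6] / [8, 9];  Q = [1, 3, 7] / [2, 5] / [4, 6]
  Insert 3 (step 8): P = [1, 3, 7] / [2, 5] / [6, 9] / [8];  Q = [1, 3, 7] / [2, 5] / [4, 6] / [8]
  Insert 4 (step 9): P = [1, 3, 4] / [2, 5, 7] / [6, 9] / [8];  Q = [1, 3, 7] / [2, 5, 9] / [4, 6] / [8]
Final shape: (3, 3, 2, 1).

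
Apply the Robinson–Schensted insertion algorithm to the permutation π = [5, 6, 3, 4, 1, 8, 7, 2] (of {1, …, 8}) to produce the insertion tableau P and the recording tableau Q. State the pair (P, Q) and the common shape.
P = [1, 2, 7] / [3, 4, 8] / [5, 6];  Q = [1, 2, 6] / [3, 4, 7] / [5, 8];  common shape = (3, 3, 2)

Row-insert the values π_1, π_2, … into P one at a time, bumping the leftmost entry strictly greater than the inserted value down to the next row. The recording tableau Q records, in position (i, j), the step at which that cell was added to P.
  Insert 5 (step 1): P = [5];  Q = [1]
  Insert 6 (step 2): P = [5, 6];  Q = [1, 2]
  Insert 3 (step 3): P = [3, 6] / [5];  Q = [1, 2] / [3]
  Insert 4 (step 4): P = [3, 4] / [5, 6];  Q = [1, 2] / [3, 4]
  Insert 1 (step 5): P = [1, 4] / [3, 6] / [5];  Q = [1, 2] / [3, 4] / [5]
  Insert 8 (step 6): P = [1, 4, 8] / [3, 6] / [5];  Q = [1, 2, 6] / [3, 4] / [5]
  Insert 7 (step 7): P = [1, 4, 7] / [3, 6, 8] / [5];  Q = [1, 2, 6] / [3, 4, 7] / [5]
  Insert 2 (step 8): P = [1, 2, 7] / [3, 4, 8] / [5, 6];  Q = [1, 2, 6] / [3, 4, 7] / [5, 8]
Final shape: (3, 3, 2).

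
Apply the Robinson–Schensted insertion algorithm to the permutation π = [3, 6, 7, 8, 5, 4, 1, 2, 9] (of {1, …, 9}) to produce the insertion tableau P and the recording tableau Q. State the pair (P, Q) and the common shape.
P = [1, 2, 7, 8, 9] / [3, 4] / [5] / [6];  Q = [1, 2, 3, 4, 9] / [5, 8] / [6] / [7];  common shape = (5, 2, 1, 1)

Row-insert the values π_1, π_2, … into P one at a time, bumping the leftmost entry strictly greater than the inserted value down to the next row. The recording tableau Q records, in position (i, j), the step at which that cell was added to P.
  Insert 3 (step 1): P = [3];  Q = [1]
  Insert 6 (step 2): P = [3, 6];  Q = [1, 2]
  Insert 7 (step 3): P = [3, 6, 7];  Q = [1, 2, 3]
  Insert 8 (step 4): P = [3, 6, 7, 8];  Q = [1, 2, 3, 4]
  Insert 5 (step 5): P = [3, 5, 7, 8] / [6];  Q = [1, 2, 3, 4] / [5]
  Insert 4 (step 6): P = [3, 4, 7, 8] / [5] / [6];  Q = [1, 2, 3, 4] / [5] / [6]
  Insert 1 (step 7): P = [1, 4, 7, 8] / [3] / [5] / [6];  Q = [1, 2, 3, 4] / [5] / [6] / [7]
  Insert 2 (step 8): P = [1, 2, 7, 8] / [3, 4] / [5] / [6];  Q = [1, 2, 3, 4] / [5, 8] / [6] / [7]
  Insert 9 (step 9): P = [1, 2, 7, 8, 9] / [3, 4] / [5] / [6];  Q = [1, 2, 3, 4, 9] / [5, 8] / [6] / [7]
Final shape: (5, 2, 1, 1).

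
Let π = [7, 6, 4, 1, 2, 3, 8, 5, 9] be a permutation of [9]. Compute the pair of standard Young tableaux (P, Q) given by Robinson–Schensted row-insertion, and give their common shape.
P = [1, 2, 3, 5, 9] / [4, 8] / [6] / [7];  Q = [1, 5, 6, 7, 9] / [2, 8] / [3] / [4];  common shape = (5, 2, 1, 1)

Row-insert the values π_1, π_2, … into P one at a time, bumping the leftmost entry strictly greater than the inserted value down to the next row. The recording tableau Q records, in position (i, j), the step at which that cell was added to P.
  Insert 7 (step 1): P = [7];  Q = [1]
  Insert 6 (step 2): P = [6] / [7];  Q = [1] / [2]
  Insert 4 (step 3): P = [4] / [6] / [7];  Q = [1] / [2] / [3]
  Insert 1 (step 4): P = [1] / [4] / [6] / [7];  Q = [1] / [2] / [3] / [4]
  Insert 2 (step 5): P = [1, 2] / [4] / [6] / [7];  Q = [1, 5] / [2] / [3] / [4]
  Insert 3 (step 6): P = [1, 2, 3] / [4] / [6] / [7];  Q = [1, 5, 6] / [2] / [3] / [4]
  Insert 8 (step 7): P = [1, 2, 3, 8] / [4] / [6] / [7];  Q = [1, 5, 6, 7] / [2] / [3] / [4]
  Insert 5 (step 8): P = [1, 2, 3, 5] / [4, 8] / [6] / [7];  Q = [1, 5, 6, 7] / [2, 8] / [3] / [4]
  Insert 9 (step 9): P = [1, 2, 3, 5, 9] / [4, 8] / [6] / [7];  Q = [1, 5, 6, 7, 9] / [2, 8] / [3] / [4]
Final shape: (5, 2, 1, 1).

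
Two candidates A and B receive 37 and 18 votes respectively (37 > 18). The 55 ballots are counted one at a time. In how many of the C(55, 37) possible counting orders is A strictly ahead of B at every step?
Strict-lead orderings = 49772989810635

Total orderings of the 55 votes with 37 for A: C(55, 37) = 144079707346575. By the Bertrand ballot formula (Cycle Lemma / reflection principle), the number of orderings in which A is strictly ahead of B throughout is (p − q)/(p + q) · C(p + q, p) = (37 − 18)/(37 + 18) · 144079707346575 = 49772989810635.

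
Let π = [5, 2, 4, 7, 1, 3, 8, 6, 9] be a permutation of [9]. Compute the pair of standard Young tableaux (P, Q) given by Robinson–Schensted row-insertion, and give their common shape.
P = [1, 3, 6, 8, 9] / [2, 4, 7] / [5];  Q = [1, 3, 4, 7, 9] / [2, 6, 8] / [5];  common shape = (5, 3, 1)

Row-insert the values π_1, π_2, … into P one at a time, bumping the leftmost entry strictly greater than the inserted value down to the next row. The recording tableau Q records, in position (i, j), the step at which that cell was added to P.
  Insert 5 (step 1): P = [5];  Q = [1]
  Insert 2 (step 2): P = [2] / [5];  Q = [1] / [2]
  Insert 4 (step 3): P = [2, 4] / [5];  Q = [1, 3] / [2]
  Insert 7 (step 4): P = [2, 4, 7] / [5];  Q = [1, 3, 4] / [2]
  Insert 1 (step 5): P = [1, 4, 7] / [2] / [5];  Q = [1, 3, 4] / [2] / [5]
  Insert 3 (step 6): P = [1, 3, 7] / [2, 4] / [5];  Q = [1, 3, 4] / [2, 6] / [5]
  Insert 8 (step 7): P = [1, 3, 7, 8] / [2, 4] / [5];  Q = [1, 3, 4, 7] / [2, 6] / [5]
  Insert 6 (step 8): P = [1, 3, 6, 8] / [2, 4, 7] / [5];  Q = [1, 3, 4, 7] / [2, 6, 8] / [5]
  Insert 9 (step 9): P = [1, 3, 6, 8, 9] / [2, 4, 7] / [5];  Q = [1, 3, 4, 7, 9] / [2, 6, 8] / [5]
Final shape: (5, 3, 1).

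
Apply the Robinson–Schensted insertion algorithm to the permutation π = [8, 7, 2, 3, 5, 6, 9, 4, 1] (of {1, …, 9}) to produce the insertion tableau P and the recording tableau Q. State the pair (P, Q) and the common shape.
P = [1, 3, 4, 6, 9] / [2] / [5] / [7] / [8];  Q = [1, 4, 5, 6, 7] / [2] / [3] / [8] / [9];  common shape = (5, 1, 1, 1, 1)

Row-insert the values π_1, π_2, … into P one at a time, bumping the leftmost entry strictly greater than the inserted value down to the next row. The recording tableau Q records, in position (i, j), the step at which that cell was added to P.
  Insert 8 (step 1): P = [8];  Q = [1]
  Insert 7 (step 2): P = [7] / [8];  Q = [1] / [2]
  Insert 2 (step 3): P = [2] / [7] / [8];  Q = [1] / [2] / [3]
  Insert 3 (step 4): P = [2, 3] / [7] / [8];  Q = [1, 4] / [2] / [3]
  Insert 5 (step 5): P = [2, 3, 5] / [7] / [8];  Q = [1, 4, 5] / [2] / [3]
  Insert 6 (step 6): P = [2, 3, 5, 6] / [7] / [8];  Q = [1, 4, 5, 6] / [2] / [3]
  Insert 9 (step 7): P = [2, 3, 5, 6, 9] / [7] / [8];  Q = [1, 4, 5, 6, 7] / [2] / [3]
  Insert 4 (step 8): P = [2, 3, 4, 6, 9] / [5] / [7] / [8];  Q = [1, 4, 5, 6, 7] / [2] / [3] / [8]
  Insert 1 (step 9): P = [1, 3, 4, 6, 9] / [2] / [5] / [7] / [8];  Q = [1, 4, 5, 6, 7] / [2] / [3] / [8] / [9]
Final shape: (5, 1, 1, 1, 1).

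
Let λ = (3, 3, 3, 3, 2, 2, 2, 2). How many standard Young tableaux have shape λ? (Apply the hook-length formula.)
# SYT of shape (3, 3, 3, 3, 2, 2, 2, 2) = 2309450

Hook-length formula: f^λ = n! / Π hook(c), product over all cells c of the Young diagram. For λ = (3, 3, 3, 3, 2, 2, 2, 2), n = 20 boxes. Hook lengths by row (left-to-right, top-to-bottom): [10, 9, 4]; [9, 8, 3]; [8, 7, 2]; [7, 6, 1]; [5, 4]; [4, 3]; [3, 2]; [2, 1]. Product of hooks = 1053455155200. So f^λ = 20! / 1053455155200 = 2432902008176640000 / 1053455155200 = 2309450.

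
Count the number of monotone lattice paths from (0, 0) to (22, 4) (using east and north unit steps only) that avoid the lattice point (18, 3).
Number of paths = 8300

Total paths from (0, 0) to (22, 4): C(26, 22) = 14950. Paths through (18, 3): (paths (0, 0) → (18, 3)) × (paths (18, 3) → (22, 4)) = C(21, 18) · C(5, 4) = 1330 · 5 = 6650. Avoidance count = 14950 − 6650 = 8300.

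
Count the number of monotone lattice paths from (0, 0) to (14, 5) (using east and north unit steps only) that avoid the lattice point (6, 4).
Number of paths = 9738

Total paths from (0, 0) to (14, 5): C(19, 14) = 11628. Paths through (6, 4): (paths (0, 0) → (6, 4)) × (paths (6, 4) → (14, 5)) = C(10, 6) · C(9, 8) = 210 · 9 = 1890. Avoidance count = 11628 − 1890 = 9738.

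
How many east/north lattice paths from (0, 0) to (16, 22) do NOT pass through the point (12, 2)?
Number of paths = 22239007464

Total paths from (0, 0) to (16, 22): C(38, 16) = 22239974430. Paths through (12, 2): (paths (0, 0) → (12, 2)) × (paths (12, 2) → (16, 22)) = C(14, 12) · C(24, 4) = 91 · 10626 = 966966. Avoidance count = 22239974430 − 966966 = 22239007464.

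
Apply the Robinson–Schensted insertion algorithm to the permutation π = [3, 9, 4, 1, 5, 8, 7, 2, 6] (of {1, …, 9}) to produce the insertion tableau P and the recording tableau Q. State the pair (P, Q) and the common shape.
P = [1, 2, 5, 6] / [3, 4, 7] / [8] / [9];  Q = [1, 2, 5, 6] / [3, 7, 9] / [4] / [8];  common shape = (4, 3, 1, 1)

Row-insert the values π_1, π_2, … into P one at a time, bumping the leftmost entry strictly greater than the inserted value down to the next row. The recording tableau Q records, in position (i, j), the step at which that cell was added to P.
  Insert 3 (step 1): P = [3];  Q = [1]
  Insert 9 (step 2): P = [3, 9];  Q = [1, 2]
  Insert 4 (step 3): P = [3, 4] / [9];  Q = [1, 2] / [3]
  Insert 1 (step 4): P = [1, 4] / [3] / [9];  Q = [1, 2] / [3] / [4]
  Insert 5 (step 5): P = [1, 4, 5] / [3] / [9];  Q = [1, 2, 5] / [3] / [4]
  Insert 8 (step 6): P = [1, 4, 5, 8] / [3] / [9];  Q = [1, 2, 5, 6] / [3] / [4]
  Insert 7 (step 7): P = [1, 4, 5, 7] / [3, 8] / [9];  Q = [1, 2, 5, 6] / [3, 7] / [4]
  Insert 2 (step 8): P = [1, 2, 5, 7] / [3, 4] / [8] / [9];  Q = [1, 2, 5, 6] / [3, 7] / [4] / [8]
  Insert 6 (step 9): P = [1, 2, 5, 6] / [3, 4, 7] / [8] / [9];  Q = [1, 2, 5, 6] / [3, 7, 9] / [4] / [8]
Final shape: (4, 3, 1, 1).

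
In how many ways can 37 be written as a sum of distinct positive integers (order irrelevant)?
q(37) = 760

A partition into distinct parts is a strictly decreasing sequence summing to n. The recurrence d(n, m) = d(n, m−1) + d(n−m, m−1) (use part m at most once) with q(n) = d(n, n) gives q(37) = 760. (Euler's theorem: # distinct-part partitions = # odd-part partitions.)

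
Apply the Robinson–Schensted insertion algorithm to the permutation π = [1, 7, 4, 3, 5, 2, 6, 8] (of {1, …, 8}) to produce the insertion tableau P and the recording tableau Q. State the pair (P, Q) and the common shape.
P = [1, 2, 5, 6, 8] / [3] / [4] / [7];  Q = [1, 2, 5, 7, 8] / [3] / [4] / [6];  common shape = (5, 1, 1, 1)

Row-insert the values π_1, π_2, … into P one at a time, bumping the leftmost entry strictly greater than the inserted value down to the next row. The recording tableau Q records, in position (i, j), the step at which that cell was added to P.
  Insert 1 (step 1): P = [1];  Q = [1]
  Insert 7 (step 2): P = [1, 7];  Q = [1, 2]
  Insert 4 (step 3): P = [1, 4] / [7];  Q = [1, 2] / [3]
  Insert 3 (step 4): P = [1, 3] / [4] / [7];  Q = [1, 2] / [3] / [4]
  Insert 5 (step 5): P = [1, 3, 5] / [4] / [7];  Q = [1, 2, 5] / [3] / [4]
  Insert 2 (step 6): P = [1, 2, 5] / [3] / [4] / [7];  Q = [1, 2, 5] / [3] / [4] / [6]
  Insert 6 (step 7): P = [1, 2, 5, 6] / [3] / [4] / [7];  Q = [1, 2, 5, 7] / [3] / [4] / [6]
  Insert 8 (step 8): P = [1, 2, 5, 6, 8] / [3] / [4] / [7];  Q = [1, 2, 5, 7, 8] / [3] / [4] / [6]
Final shape: (5, 1, 1, 1).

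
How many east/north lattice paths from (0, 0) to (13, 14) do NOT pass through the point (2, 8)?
Number of paths = 19501380

Total paths from (0, 0) to (13, 14): C(27, 13) = 20058300. Paths through (2, 8): (paths (0, 0) → (2, 8)) × (paths (2, 8) → (13, 14)) = C(10, 2) · C(17, 11) = 45 · 12376 = 556920. Avoidance count = 20058300 − 556920 = 19501380.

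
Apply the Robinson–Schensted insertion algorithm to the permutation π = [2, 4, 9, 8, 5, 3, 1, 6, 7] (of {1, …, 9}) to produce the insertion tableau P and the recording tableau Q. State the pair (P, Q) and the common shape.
P = [1, 3, 5, 6, 7] / [2] / [4] / [8] / [9];  Q = [1, 2, 3, 8, 9] / [4] / [5] / [6] / [7];  common shape = (5, 1, 1, 1, 1)

Row-insert the values π_1, π_2, … into P one at a time, bumping the leftmost entry strictly greater than the inserted value down to the next row. The recording tableau Q records, in position (i, j), the step at which that cell was added to P.
  Insert 2 (step 1): P = [2];  Q = [1]
  Insert 4 (step 2): P = [2, 4];  Q = [1, 2]
  Insert 9 (step 3): P = [2, 4, 9];  Q = [1, 2, 3]
  Insert 8 (step 4): P = [2, 4, 8] / [9];  Q = [1, 2, 3] / [4]
  Insert 5 (step 5): P = [2, 4, 5] / [8] / [9];  Q = [1, 2, 3] / [4] / [5]
  Insert 3 (step 6): P = [2, 3, 5] / [4] / [8] / [9];  Q = [1, 2, 3] / [4] / [5] / [6]
  Insert 1 (step 7): P = [1, 3, 5] / [2] / [4] / [8] / [9];  Q = [1, 2, 3] / [4] / [5] / [6] / [7]
  Insert 6 (step 8): P = [1, 3, 5, 6] / [2] / [4] / [8] / [9];  Q = [1, 2, 3, 8] / [4] / [5] / [6] / [7]
  Insert 7 (step 9): P = [1, 3, 5, 6, 7] / [2] / [4] / [8] / [9];  Q = [1, 2, 3, 8, 9] / [4] / [5] / [6] / [7]
Final shape: (5, 1, 1, 1, 1).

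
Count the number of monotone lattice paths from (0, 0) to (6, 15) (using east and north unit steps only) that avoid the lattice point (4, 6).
Number of paths = 42714

Total paths from (0, 0) to (6, 15): C(21, 6) = 54264. Paths through (4, 6): (paths (0, 0) → (4, 6)) × (paths (4, 6) → (6, 15)) = C(10, 4) · C(11, 2) = 210 · 55 = 11550. Avoidance count = 54264 − 11550 = 42714.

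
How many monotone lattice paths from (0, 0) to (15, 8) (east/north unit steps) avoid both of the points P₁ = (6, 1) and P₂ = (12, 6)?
Number of paths = 256934

Inclusion–exclusion. Total paths: C(23, 15) = 490314. Through P₁: C(7, 6)·C(16, 9) = 80080. Through P₂: C(18, 12)·C(5, 3) = 185640. Since P₁ is strictly southwest of P₂, a monotone path through both must visit P₁ then P₂; paths through both = C(7, 6)·C(11, 6)·C(5, 3) = 32340. Avoid both = 490314 − 80080 − 185640 + 32340 = 256934.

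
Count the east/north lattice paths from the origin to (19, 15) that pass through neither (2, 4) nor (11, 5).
Number of paths = 1349283576

Inclusion–exclusion. Total paths: C(34, 19) = 1855967520. Through P₁: C(6, 2)·C(28, 17) = 322112700. Through P₂: C(16, 11)·C(18, 8) = 191134944. Since P₁ is strictly southwest of P₂, a monotone path through both must visit P₁ then P₂; paths through both = C(6, 2)·C(10, 9)·C(18, 8) = 6563700. Avoid both = 1855967520 − 322112700 − 191134944 + 6563700 = 1349283576.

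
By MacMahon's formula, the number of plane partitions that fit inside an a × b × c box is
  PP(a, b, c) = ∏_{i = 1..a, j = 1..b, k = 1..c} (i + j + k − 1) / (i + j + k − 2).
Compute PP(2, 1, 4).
PP(2, 1, 4) = 15

Evaluate the triple product over i = 1..2, j = 1..1, k = 1..4. The factors are (2/1) · (3/2) · (4/3) · (5/4) · (3/2) · (4/3) · (5/4) · (6/5). The numerators and denominators telescope so the product is an integer; carrying out the multiplication exactly gives PP(2, 1, 4) = 15.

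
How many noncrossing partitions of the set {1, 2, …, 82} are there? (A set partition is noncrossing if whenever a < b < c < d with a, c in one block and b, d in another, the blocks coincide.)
C_82 = 17526585015616776834735140517915655636396234280

These noncrossing partitions are counted by the Catalan number C_n = (1/(n + 1)) · C(2n, n). For n = 82: C_82 = (1/83) · C(164, 82) = 1454706556296192477283016662986999417820887445240/83 = 17526585015616776834735140517915655636396234280.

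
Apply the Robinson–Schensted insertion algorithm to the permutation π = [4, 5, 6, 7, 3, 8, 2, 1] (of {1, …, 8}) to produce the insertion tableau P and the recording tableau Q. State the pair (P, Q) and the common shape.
P = [1, 5, 6, 7, 8] / [2] / [3] / [4];  Q = [1, 2, 3, 4, 6] / [5] / [7] / [8];  common shape = (5, 1, 1, 1)

Row-insert the values π_1, π_2, … into P one at a time, bumping the leftmost entry strictly greater than the inserted value down to the next row. The recording tableau Q records, in position (i, j), the step at which that cell was added to P.
  Insert 4 (step 1): P = [4];  Q = [1]
  Insert 5 (step 2): P = [4, 5];  Q = [1, 2]
  Insert 6 (step 3): P = [4, 5, 6];  Q = [1, 2, 3]
  Insert 7 (step 4): P = [4, 5, 6, 7];  Q = [1, 2, 3, 4]
  Insert 3 (step 5): P = [3, 5, 6, 7] / [4];  Q = [1, 2, 3, 4] / [5]
  Insert 8 (step 6): P = [3, 5, 6, 7, 8] / [4];  Q = [1, 2, 3, 4, 6] / [5]
  Insert 2 (step 7): P = [2, 5, 6, 7, 8] / [3] / [4];  Q = [1, 2, 3, 4, 6] / [5] / [7]
  Insert 1 (step 8): P = [1, 5, 6, 7, 8] / [2] / [3] / [4];  Q = [1, 2, 3, 4, 6] / [5] / [7] / [8]
Final shape: (5, 1, 1, 1).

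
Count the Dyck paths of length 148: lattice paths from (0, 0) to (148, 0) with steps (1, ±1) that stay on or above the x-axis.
C_74 = 311496878311103321137536291518809134027240

These Dyck paths are counted by the Catalan number C_n = (1/(n + 1)) · C(2n, n). For n = 74: C_74 = (1/75) · C(148, 74) = 23362265873332749085315221863910685052043000/75 = 311496878311103321137536291518809134027240.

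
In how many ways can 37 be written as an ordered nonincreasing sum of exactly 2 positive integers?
p(37, 2 parts) = 18

Partitions of n into exactly k parts are in bijection with partitions of n − k into at most k parts (subtract 1 from each part). So p(37, exactly 2) = p(35, parts ≤ 2). Computing via the recurrence p(m, j) = p(m, j−1) + p(m−j, j) gives 18.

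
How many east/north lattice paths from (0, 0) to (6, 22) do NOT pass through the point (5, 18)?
Number of paths = 208495

Total paths from (0, 0) to (6, 22): C(28, 6) = 376740. Paths through (5, 18): (paths (0, 0) → (5, 18)) × (paths (5, 18) → (6, 22)) = C(23, 5) · C(5, 1) = 33649 · 5 = 168245. Avoidance count = 376740 − 168245 = 208495.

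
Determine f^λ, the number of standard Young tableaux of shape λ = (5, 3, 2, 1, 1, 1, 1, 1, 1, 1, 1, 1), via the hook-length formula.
# SYT of shape (5, 3, 2, 1, 1, 1, 1, 1, 1, 1, 1, 1) = 1017450

Hook-length formula: f^λ = n! / Π hook(c), product over all cells c of the Young diagram. For λ = (5, 3, 2, 1, 1, 1, 1, 1, 1, 1, 1, 1), n = 19 boxes. Hook lengths by row (left-to-right, top-to-bottom): [16, 6, 4, 2, 1]; [13, 3, 1]; [11, 1]; [9]; [8]; [7]; [6]; [5]; [4]; [3]; [2]; [1]. Product of hooks = 119558799360. So f^λ = 19! / 119558799360 = 121645100408832000 / 119558799360 = 1017450.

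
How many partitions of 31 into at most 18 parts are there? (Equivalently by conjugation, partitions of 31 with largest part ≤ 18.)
p(31, parts ≤ 18) = 6570

Use the recurrence p(n, m) = p(n, m−1) + p(n−m, m): either the largest part is < m (count p(n, m−1)) or the largest part is exactly m (remove one copy of m, count p(n−m, m)). With p(0, ·) = 1 this gives p(31, parts ≤ 18) = 6570. (By conjugating Young diagrams, this also counts partitions of 31 into at most 18 parts.)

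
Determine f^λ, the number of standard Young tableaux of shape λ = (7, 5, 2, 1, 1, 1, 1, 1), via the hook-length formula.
# SYT of shape (7, 5, 2, 1, 1, 1, 1, 1) = 16325712

Hook-length formula: f^λ = n! / Π hook(c), product over all cells c of the Young diagram. For λ = (7, 5, 2, 1, 1, 1, 1, 1), n = 19 boxes. Hook lengths by row (left-to-right, top-to-bottom): [14, 8, 6, 5, 4, 2, 1]; [11, 5, 3, 2, 1]; [7, 1]; [5]; [4]; [3]; [2]; [1]. Product of hooks = 7451136000. So f^λ = 19! / 7451136000 = 121645100408832000 / 7451136000 = 16325712.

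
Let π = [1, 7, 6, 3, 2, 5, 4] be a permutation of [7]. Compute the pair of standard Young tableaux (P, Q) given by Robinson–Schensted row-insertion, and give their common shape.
P = [1, 2, 4] / [3, 5] / [6] / [7];  Q = [1, 2, 6] / [3, 7] / [4] / [5];  common shape = (3, 2, 1, 1)

Row-insert the values π_1, π_2, … into P one at a time, bumping the leftmost entry strictly greater than the inserted value down to the next row. The recording tableau Q records, in position (i, j), the step at which that cell was added to P.
  Insert 1 (step 1): P = [1];  Q = [1]
  Insert 7 (step 2): P = [1, 7];  Q = [1, 2]
  Insert 6 (step 3): P = [1, 6] / [7];  Q = [1, 2] / [3]
  Insert 3 (step 4): P = [1, 3] / [6] / [7];  Q = [1, 2] / [3] / [4]
  Insert 2 (step 5): P = [1, 2] / [3] / [6] / [7];  Q = [1, 2] / [3] / [4] / [5]
  Insert 5 (step 6): P = [1, 2, 5] / [3] / [6] / [7];  Q = [1, 2, 6] / [3] / [4] / [5]
  Insert 4 (step 7): P = [1, 2, 4] / [3, 5] / [6] / [7];  Q = [1, 2, 6] / [3, 7] / [4] / [5]
Final shape: (3, 2, 1, 1).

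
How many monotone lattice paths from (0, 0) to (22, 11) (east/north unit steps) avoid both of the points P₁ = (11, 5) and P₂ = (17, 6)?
Number of paths = 121744860

Inclusion–exclusion. Total paths: C(33, 22) = 193536720. Through P₁: C(16, 11)·C(17, 11) = 54058368. Through P₂: C(23, 17)·C(10, 5) = 25438644. Since P₁ is strictly southwest of P₂, a monotone path through both must visit P₁ then P₂; paths through both = C(16, 11)·C(7, 6)·C(10, 5) = 7705152. Avoid both = 193536720 − 54058368 − 25438644 + 7705152 = 121744860.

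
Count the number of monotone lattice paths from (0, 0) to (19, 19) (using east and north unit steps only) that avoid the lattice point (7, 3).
Number of paths = 31694653200

Total paths from (0, 0) to (19, 19): C(38, 19) = 35345263800. Paths through (7, 3): (paths (0, 0) → (7, 3)) × (paths (7, 3) → (19, 19)) = C(10, 7) · C(28, 12) = 120 · 30421755 = 3650610600. Avoidance count = 35345263800 − 3650610600 = 31694653200.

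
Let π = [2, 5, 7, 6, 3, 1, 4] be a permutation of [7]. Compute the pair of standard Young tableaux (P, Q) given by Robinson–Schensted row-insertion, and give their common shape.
P = [1, 3, 4] / [2, 6] / [5] / [7];  Q = [1, 2, 3] / [4, 7] / [5] / [6];  common shape = (3, 2, 1, 1)

Row-insert the values π_1, π_2, … into P one at a time, bumping the leftmost entry strictly greater than the inserted value down to the next row. The recording tableau Q records, in position (i, j), the step at which that cell was added to P.
  Insert 2 (step 1): P = [2];  Q = [1]
  Insert 5 (step 2): P = [2, 5];  Q = [1, 2]
  Insert 7 (step 3): P = [2, 5, 7];  Q = [1, 2, 3]
  Insert 6 (step 4): P = [2, 5, 6] / [7];  Q = [1, 2, 3] / [4]
  Insert 3 (step 5): P = [2, 3, 6] / [5] / [7];  Q = [1, 2, 3] / [4] / [5]
  Insert 1 (step 6): P = [1, 3, 6] / [2] / [5] / [7];  Q = [1, 2, 3] / [4] / [5] / [6]
  Insert 4 (step 7): P = [1, 3, 4] / [2, 6] / [5] / [7];  Q = [1, 2, 3] / [4, 7] / [5] / [6]
Final shape: (3, 2, 1, 1).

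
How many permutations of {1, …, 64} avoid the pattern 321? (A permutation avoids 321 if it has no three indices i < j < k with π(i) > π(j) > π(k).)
C_64 = 368479169875816659479009042713546950

These 321-avoiding permutations are counted by the Catalan number C_n = (1/(n + 1)) · C(2n, n). For n = 64: C_64 = (1/65) · C(128, 64) = 23951146041928082866135587776380551750/65 = 368479169875816659479009042713546950.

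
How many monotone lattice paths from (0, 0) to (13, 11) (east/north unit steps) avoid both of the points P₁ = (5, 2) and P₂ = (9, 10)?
Number of paths = 1575719

Inclusion–exclusion. Total paths: C(24, 13) = 2496144. Through P₁: C(7, 5)·C(17, 8) = 510510. Through P₂: C(19, 9)·C(5, 4) = 461890. Since P₁ is strictly southwest of P₂, a monotone path through both must visit P₁ then P₂; paths through both = C(7, 5)·C(12, 4)·C(5, 4) = 51975. Avoid both = 2496144 − 510510 − 461890 + 51975 = 1575719.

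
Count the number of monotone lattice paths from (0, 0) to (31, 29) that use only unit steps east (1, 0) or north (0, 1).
Number of paths = 114449595062769120

A monotone lattice path from (0, 0) to (31, 29) consists of 31 east steps and 29 north steps in some order, so it is determined by which 31 of the 60 steps are east. The count is C(60, 31) = 114449595062769120.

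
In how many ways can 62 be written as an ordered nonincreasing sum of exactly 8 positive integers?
p(62, 8 parts) = 46031

Partitions of n into exactly k parts are in bijection with partitions of n − k into at most k parts (subtract 1 from each part). So p(62, exactly 8) = p(54, parts ≤ 8). Computing via the recurrence p(m, j) = p(m, j−1) + p(m−j, j) gives 46031.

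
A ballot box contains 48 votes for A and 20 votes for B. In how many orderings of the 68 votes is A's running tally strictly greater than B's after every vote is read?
Strict-lead orderings = 33812214746249940

Total orderings of the 68 votes with 48 for A: C(68, 48) = 82115378669464140. By the Bertrand ballot formula (Cycle Lemma / reflection principle), the number of orderings in which A is strictly ahead of B throughout is (p − q)/(p + q) · C(p + q, p) = (48 − 20)/(48 + 20) · 82115378669464140 = 33812214746249940.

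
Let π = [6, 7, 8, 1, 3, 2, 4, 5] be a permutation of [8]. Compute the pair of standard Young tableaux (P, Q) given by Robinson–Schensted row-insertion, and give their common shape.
P = [1, 2, 4, 5] / [3, 7, 8] / [6];  Q = [1, 2, 3, 8] / [4, 5, 7] / [6];  common shape = (4, 3, 1)

Row-insert the values π_1, π_2, … into P one at a time, bumping the leftmost entry strictly greater than the inserted value down to the next row. The recording tableau Q records, in position (i, j), the step at which that cell was added to P.
  Insert 6 (step 1): P = [6];  Q = [1]
  Insert 7 (step 2): P = [6, 7];  Q = [1, 2]
  Insert 8 (step 3): P = [6, 7, 8];  Q = [1, 2, 3]
  Insert 1 (step 4): P = [1, 7, 8] / [6];  Q = [1, 2, 3] / [4]
  Insert 3 (step 5): P = [1, 3, 8] / [6, 7];  Q = [1, 2, 3] / [4, 5]
  Insert 2 (step 6): P = [1, 2, 8] / [3, 7] / [6];  Q = [1, 2, 3] / [4, 5] / [6]
  Insert 4 (step 7): P = [1, 2, 4] / [3, 7, 8] / [6];  Q = [1, 2, 3] / [4, 5, 7] / [6]
  Insert 5 (step 8): P = [1, 2, 4, 5] / [3, 7, 8] / [6];  Q = [1, 2, 3, 8] / [4, 5, 7] / [6]
Final shape: (4, 3, 1).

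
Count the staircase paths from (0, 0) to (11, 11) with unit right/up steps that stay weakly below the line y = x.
C_11 = 58786

These NE paths below the diagonal are counted by the Catalan number C_n = (1/(n + 1)) · C(2n, n). For n = 11: C_11 = (1/12) · C(22, 11) = 705432/12 = 58786.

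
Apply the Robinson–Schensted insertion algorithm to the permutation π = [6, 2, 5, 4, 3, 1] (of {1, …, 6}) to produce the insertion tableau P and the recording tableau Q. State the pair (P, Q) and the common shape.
P = [1, 3] / [2] / [4] / [5] / [6];  Q = [1, 3] / [2] / [4] / [5] / [6];  common shape = (2, 1, 1, 1, 1)

Row-insert the values π_1, π_2, … into P one at a time, bumping the leftmost entry strictly greater than the inserted value down to the next row. The recording tableau Q records, in position (i, j), the step at which that cell was added to P.
  Insert 6 (step 1): P = [6];  Q = [1]
  Insert 2 (step 2): P = [2] / [6];  Q = [1] / [2]
  Insert 5 (step 3): P = [2, 5] / [6];  Q = [1, 3] / [2]
  Insert 4 (step 4): P = [2, 4] / [5] / [6];  Q = [1, 3] / [2] / [4]
  Insert 3 (step 5): P = [2, 3] / [4] / [5] / [6];  Q = [1, 3] / [2] / [4] / [5]
  Insert 1 (step 6): P = [1, 3] / [2] / [4] / [5] / [6];  Q = [1, 3] / [2] / [4] / [5] / [6]
Final shape: (2, 1, 1, 1, 1).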